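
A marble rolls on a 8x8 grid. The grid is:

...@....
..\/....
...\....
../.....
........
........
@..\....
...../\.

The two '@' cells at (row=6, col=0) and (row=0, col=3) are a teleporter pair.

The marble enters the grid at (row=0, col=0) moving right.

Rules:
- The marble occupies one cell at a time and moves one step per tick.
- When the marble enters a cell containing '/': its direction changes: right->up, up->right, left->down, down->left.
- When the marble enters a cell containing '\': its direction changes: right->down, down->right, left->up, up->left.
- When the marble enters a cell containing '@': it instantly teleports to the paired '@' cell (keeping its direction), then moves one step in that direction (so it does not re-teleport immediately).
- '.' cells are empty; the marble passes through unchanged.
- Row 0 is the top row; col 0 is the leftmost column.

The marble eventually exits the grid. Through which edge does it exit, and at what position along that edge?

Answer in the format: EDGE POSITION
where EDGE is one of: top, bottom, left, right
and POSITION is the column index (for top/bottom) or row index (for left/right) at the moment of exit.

Step 1: enter (0,0), '.' pass, move right to (0,1)
Step 2: enter (0,1), '.' pass, move right to (0,2)
Step 3: enter (0,2), '.' pass, move right to (0,3)
Step 4: enter (0,3), '@' teleport (0,3)->(6,0), also enter (6,0), move right to (6,1)
Step 5: enter (6,1), '.' pass, move right to (6,2)
Step 6: enter (6,2), '.' pass, move right to (6,3)
Step 7: enter (6,3), '\' deflects right->down, move down to (7,3)
Step 8: enter (7,3), '.' pass, move down to (8,3)
Step 9: at (8,3) — EXIT via bottom edge, pos 3

Answer: bottom 3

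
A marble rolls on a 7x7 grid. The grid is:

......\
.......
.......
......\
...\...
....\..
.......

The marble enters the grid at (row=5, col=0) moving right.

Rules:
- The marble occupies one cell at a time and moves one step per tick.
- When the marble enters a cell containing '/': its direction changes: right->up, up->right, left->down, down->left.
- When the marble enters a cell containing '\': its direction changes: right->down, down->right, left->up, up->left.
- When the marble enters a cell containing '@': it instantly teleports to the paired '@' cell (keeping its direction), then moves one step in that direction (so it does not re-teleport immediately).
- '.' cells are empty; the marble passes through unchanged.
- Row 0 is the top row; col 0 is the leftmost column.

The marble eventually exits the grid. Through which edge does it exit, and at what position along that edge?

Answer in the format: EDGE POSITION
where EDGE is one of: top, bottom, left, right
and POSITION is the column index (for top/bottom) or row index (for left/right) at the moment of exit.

Step 1: enter (5,0), '.' pass, move right to (5,1)
Step 2: enter (5,1), '.' pass, move right to (5,2)
Step 3: enter (5,2), '.' pass, move right to (5,3)
Step 4: enter (5,3), '.' pass, move right to (5,4)
Step 5: enter (5,4), '\' deflects right->down, move down to (6,4)
Step 6: enter (6,4), '.' pass, move down to (7,4)
Step 7: at (7,4) — EXIT via bottom edge, pos 4

Answer: bottom 4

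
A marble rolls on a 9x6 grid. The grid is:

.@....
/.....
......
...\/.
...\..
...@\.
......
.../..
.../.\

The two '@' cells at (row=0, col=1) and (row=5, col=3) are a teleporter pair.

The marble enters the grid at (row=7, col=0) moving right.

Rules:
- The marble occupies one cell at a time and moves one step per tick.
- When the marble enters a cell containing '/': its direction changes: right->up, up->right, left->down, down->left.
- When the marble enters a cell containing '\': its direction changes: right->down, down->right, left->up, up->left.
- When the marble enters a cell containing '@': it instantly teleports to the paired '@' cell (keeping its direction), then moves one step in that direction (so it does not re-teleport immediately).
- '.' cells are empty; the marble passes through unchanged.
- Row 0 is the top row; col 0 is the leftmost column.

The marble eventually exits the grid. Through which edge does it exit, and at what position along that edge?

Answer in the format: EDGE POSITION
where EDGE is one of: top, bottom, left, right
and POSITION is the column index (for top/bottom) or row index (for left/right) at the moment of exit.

Answer: top 1

Derivation:
Step 1: enter (7,0), '.' pass, move right to (7,1)
Step 2: enter (7,1), '.' pass, move right to (7,2)
Step 3: enter (7,2), '.' pass, move right to (7,3)
Step 4: enter (7,3), '/' deflects right->up, move up to (6,3)
Step 5: enter (6,3), '.' pass, move up to (5,3)
Step 6: enter (5,3), '@' teleport (5,3)->(0,1), also enter (0,1), move up to (-1,1)
Step 7: at (-1,1) — EXIT via top edge, pos 1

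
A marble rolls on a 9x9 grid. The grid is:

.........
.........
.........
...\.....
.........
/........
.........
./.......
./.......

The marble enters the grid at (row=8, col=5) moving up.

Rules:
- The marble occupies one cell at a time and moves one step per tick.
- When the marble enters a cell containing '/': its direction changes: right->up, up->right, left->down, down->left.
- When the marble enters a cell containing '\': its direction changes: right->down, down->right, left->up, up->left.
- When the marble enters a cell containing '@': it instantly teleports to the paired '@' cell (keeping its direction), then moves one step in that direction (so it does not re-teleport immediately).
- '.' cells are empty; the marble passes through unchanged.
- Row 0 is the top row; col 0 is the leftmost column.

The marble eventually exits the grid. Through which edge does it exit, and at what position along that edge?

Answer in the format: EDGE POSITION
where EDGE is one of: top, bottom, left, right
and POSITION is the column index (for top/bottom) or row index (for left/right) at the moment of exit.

Answer: top 5

Derivation:
Step 1: enter (8,5), '.' pass, move up to (7,5)
Step 2: enter (7,5), '.' pass, move up to (6,5)
Step 3: enter (6,5), '.' pass, move up to (5,5)
Step 4: enter (5,5), '.' pass, move up to (4,5)
Step 5: enter (4,5), '.' pass, move up to (3,5)
Step 6: enter (3,5), '.' pass, move up to (2,5)
Step 7: enter (2,5), '.' pass, move up to (1,5)
Step 8: enter (1,5), '.' pass, move up to (0,5)
Step 9: enter (0,5), '.' pass, move up to (-1,5)
Step 10: at (-1,5) — EXIT via top edge, pos 5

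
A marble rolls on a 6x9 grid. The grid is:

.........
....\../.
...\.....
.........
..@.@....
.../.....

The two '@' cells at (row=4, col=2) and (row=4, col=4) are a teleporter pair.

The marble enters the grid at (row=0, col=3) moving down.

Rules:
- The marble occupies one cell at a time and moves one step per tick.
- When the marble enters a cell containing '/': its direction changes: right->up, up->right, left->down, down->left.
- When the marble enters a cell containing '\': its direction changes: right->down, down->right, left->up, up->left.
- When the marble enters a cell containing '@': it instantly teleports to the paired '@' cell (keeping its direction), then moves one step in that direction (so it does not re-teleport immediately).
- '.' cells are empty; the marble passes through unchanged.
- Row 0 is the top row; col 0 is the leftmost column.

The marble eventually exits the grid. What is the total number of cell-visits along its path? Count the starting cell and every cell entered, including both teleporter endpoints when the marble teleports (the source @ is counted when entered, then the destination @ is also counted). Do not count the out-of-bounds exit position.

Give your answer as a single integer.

Answer: 8

Derivation:
Step 1: enter (0,3), '.' pass, move down to (1,3)
Step 2: enter (1,3), '.' pass, move down to (2,3)
Step 3: enter (2,3), '\' deflects down->right, move right to (2,4)
Step 4: enter (2,4), '.' pass, move right to (2,5)
Step 5: enter (2,5), '.' pass, move right to (2,6)
Step 6: enter (2,6), '.' pass, move right to (2,7)
Step 7: enter (2,7), '.' pass, move right to (2,8)
Step 8: enter (2,8), '.' pass, move right to (2,9)
Step 9: at (2,9) — EXIT via right edge, pos 2
Path length (cell visits): 8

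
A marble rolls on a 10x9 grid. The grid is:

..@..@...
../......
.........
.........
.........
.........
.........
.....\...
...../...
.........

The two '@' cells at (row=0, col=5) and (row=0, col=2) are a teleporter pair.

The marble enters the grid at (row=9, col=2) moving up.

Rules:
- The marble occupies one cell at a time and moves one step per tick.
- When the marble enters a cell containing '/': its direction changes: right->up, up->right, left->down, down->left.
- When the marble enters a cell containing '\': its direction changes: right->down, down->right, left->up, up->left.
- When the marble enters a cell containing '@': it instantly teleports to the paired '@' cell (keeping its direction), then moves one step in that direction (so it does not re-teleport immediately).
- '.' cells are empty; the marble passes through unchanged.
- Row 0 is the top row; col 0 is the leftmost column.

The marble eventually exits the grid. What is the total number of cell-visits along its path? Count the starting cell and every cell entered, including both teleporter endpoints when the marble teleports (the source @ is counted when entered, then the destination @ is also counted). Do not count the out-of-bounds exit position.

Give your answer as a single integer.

Step 1: enter (9,2), '.' pass, move up to (8,2)
Step 2: enter (8,2), '.' pass, move up to (7,2)
Step 3: enter (7,2), '.' pass, move up to (6,2)
Step 4: enter (6,2), '.' pass, move up to (5,2)
Step 5: enter (5,2), '.' pass, move up to (4,2)
Step 6: enter (4,2), '.' pass, move up to (3,2)
Step 7: enter (3,2), '.' pass, move up to (2,2)
Step 8: enter (2,2), '.' pass, move up to (1,2)
Step 9: enter (1,2), '/' deflects up->right, move right to (1,3)
Step 10: enter (1,3), '.' pass, move right to (1,4)
Step 11: enter (1,4), '.' pass, move right to (1,5)
Step 12: enter (1,5), '.' pass, move right to (1,6)
Step 13: enter (1,6), '.' pass, move right to (1,7)
Step 14: enter (1,7), '.' pass, move right to (1,8)
Step 15: enter (1,8), '.' pass, move right to (1,9)
Step 16: at (1,9) — EXIT via right edge, pos 1
Path length (cell visits): 15

Answer: 15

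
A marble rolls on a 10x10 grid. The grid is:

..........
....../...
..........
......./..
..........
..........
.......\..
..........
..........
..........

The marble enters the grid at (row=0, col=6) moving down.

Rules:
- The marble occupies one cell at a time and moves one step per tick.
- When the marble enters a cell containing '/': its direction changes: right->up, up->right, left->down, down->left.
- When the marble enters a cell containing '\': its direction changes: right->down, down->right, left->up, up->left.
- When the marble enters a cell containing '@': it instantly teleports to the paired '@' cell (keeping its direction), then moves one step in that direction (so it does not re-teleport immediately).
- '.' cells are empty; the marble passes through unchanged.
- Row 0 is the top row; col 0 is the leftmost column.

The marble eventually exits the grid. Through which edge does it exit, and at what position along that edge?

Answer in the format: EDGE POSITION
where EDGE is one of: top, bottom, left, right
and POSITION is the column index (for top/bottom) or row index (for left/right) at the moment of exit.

Step 1: enter (0,6), '.' pass, move down to (1,6)
Step 2: enter (1,6), '/' deflects down->left, move left to (1,5)
Step 3: enter (1,5), '.' pass, move left to (1,4)
Step 4: enter (1,4), '.' pass, move left to (1,3)
Step 5: enter (1,3), '.' pass, move left to (1,2)
Step 6: enter (1,2), '.' pass, move left to (1,1)
Step 7: enter (1,1), '.' pass, move left to (1,0)
Step 8: enter (1,0), '.' pass, move left to (1,-1)
Step 9: at (1,-1) — EXIT via left edge, pos 1

Answer: left 1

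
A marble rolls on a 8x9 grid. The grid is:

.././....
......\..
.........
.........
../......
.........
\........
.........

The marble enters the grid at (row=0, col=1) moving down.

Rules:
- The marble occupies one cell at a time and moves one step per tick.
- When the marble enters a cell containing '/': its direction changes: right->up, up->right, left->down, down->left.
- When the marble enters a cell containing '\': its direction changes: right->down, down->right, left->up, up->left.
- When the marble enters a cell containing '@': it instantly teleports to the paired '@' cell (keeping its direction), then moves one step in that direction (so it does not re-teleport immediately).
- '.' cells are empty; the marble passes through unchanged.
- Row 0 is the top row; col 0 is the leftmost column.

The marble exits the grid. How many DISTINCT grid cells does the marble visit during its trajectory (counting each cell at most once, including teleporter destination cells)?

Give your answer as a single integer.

Step 1: enter (0,1), '.' pass, move down to (1,1)
Step 2: enter (1,1), '.' pass, move down to (2,1)
Step 3: enter (2,1), '.' pass, move down to (3,1)
Step 4: enter (3,1), '.' pass, move down to (4,1)
Step 5: enter (4,1), '.' pass, move down to (5,1)
Step 6: enter (5,1), '.' pass, move down to (6,1)
Step 7: enter (6,1), '.' pass, move down to (7,1)
Step 8: enter (7,1), '.' pass, move down to (8,1)
Step 9: at (8,1) — EXIT via bottom edge, pos 1
Distinct cells visited: 8 (path length 8)

Answer: 8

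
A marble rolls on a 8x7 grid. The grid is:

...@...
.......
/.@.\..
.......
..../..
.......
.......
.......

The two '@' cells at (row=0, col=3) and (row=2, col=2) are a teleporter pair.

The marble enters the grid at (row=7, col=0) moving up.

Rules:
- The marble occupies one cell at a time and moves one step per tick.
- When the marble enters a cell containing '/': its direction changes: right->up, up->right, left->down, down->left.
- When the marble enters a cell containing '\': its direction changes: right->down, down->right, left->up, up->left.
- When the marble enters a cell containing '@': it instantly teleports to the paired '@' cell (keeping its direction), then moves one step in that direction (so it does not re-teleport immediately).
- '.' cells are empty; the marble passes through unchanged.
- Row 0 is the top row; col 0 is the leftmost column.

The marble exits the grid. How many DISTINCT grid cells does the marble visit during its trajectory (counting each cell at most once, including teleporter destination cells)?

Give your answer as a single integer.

Answer: 12

Derivation:
Step 1: enter (7,0), '.' pass, move up to (6,0)
Step 2: enter (6,0), '.' pass, move up to (5,0)
Step 3: enter (5,0), '.' pass, move up to (4,0)
Step 4: enter (4,0), '.' pass, move up to (3,0)
Step 5: enter (3,0), '.' pass, move up to (2,0)
Step 6: enter (2,0), '/' deflects up->right, move right to (2,1)
Step 7: enter (2,1), '.' pass, move right to (2,2)
Step 8: enter (2,2), '@' teleport (2,2)->(0,3), also enter (0,3), move right to (0,4)
Step 9: enter (0,4), '.' pass, move right to (0,5)
Step 10: enter (0,5), '.' pass, move right to (0,6)
Step 11: enter (0,6), '.' pass, move right to (0,7)
Step 12: at (0,7) — EXIT via right edge, pos 0
Distinct cells visited: 12 (path length 12)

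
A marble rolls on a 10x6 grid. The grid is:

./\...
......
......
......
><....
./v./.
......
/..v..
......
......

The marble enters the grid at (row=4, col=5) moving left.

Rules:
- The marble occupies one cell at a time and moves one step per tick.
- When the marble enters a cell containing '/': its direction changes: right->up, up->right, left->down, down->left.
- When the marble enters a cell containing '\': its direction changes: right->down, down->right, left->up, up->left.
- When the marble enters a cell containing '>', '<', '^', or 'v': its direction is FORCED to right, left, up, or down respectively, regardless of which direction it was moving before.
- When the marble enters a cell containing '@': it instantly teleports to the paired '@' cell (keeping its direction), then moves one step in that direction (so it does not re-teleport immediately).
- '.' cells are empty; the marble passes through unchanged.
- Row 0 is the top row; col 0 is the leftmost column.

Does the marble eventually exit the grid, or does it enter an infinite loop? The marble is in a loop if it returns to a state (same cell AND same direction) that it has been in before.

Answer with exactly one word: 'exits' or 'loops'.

Step 1: enter (4,5), '.' pass, move left to (4,4)
Step 2: enter (4,4), '.' pass, move left to (4,3)
Step 3: enter (4,3), '.' pass, move left to (4,2)
Step 4: enter (4,2), '.' pass, move left to (4,1)
Step 5: enter (4,1), '<' forces left->left, move left to (4,0)
Step 6: enter (4,0), '>' forces left->right, move right to (4,1)
Step 7: enter (4,1), '<' forces right->left, move left to (4,0)
Step 8: at (4,0) dir=left — LOOP DETECTED (seen before)

Answer: loops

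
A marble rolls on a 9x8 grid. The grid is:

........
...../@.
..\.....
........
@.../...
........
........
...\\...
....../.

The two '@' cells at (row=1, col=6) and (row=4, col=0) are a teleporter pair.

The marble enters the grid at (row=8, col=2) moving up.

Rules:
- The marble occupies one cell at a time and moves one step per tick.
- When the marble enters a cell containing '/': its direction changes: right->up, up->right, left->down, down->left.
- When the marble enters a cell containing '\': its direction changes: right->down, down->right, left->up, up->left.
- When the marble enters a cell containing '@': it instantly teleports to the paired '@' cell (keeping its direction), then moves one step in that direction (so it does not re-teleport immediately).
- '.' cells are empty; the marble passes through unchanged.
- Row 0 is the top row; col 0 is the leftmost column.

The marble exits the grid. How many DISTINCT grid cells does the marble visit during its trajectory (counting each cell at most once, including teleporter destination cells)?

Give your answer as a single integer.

Step 1: enter (8,2), '.' pass, move up to (7,2)
Step 2: enter (7,2), '.' pass, move up to (6,2)
Step 3: enter (6,2), '.' pass, move up to (5,2)
Step 4: enter (5,2), '.' pass, move up to (4,2)
Step 5: enter (4,2), '.' pass, move up to (3,2)
Step 6: enter (3,2), '.' pass, move up to (2,2)
Step 7: enter (2,2), '\' deflects up->left, move left to (2,1)
Step 8: enter (2,1), '.' pass, move left to (2,0)
Step 9: enter (2,0), '.' pass, move left to (2,-1)
Step 10: at (2,-1) — EXIT via left edge, pos 2
Distinct cells visited: 9 (path length 9)

Answer: 9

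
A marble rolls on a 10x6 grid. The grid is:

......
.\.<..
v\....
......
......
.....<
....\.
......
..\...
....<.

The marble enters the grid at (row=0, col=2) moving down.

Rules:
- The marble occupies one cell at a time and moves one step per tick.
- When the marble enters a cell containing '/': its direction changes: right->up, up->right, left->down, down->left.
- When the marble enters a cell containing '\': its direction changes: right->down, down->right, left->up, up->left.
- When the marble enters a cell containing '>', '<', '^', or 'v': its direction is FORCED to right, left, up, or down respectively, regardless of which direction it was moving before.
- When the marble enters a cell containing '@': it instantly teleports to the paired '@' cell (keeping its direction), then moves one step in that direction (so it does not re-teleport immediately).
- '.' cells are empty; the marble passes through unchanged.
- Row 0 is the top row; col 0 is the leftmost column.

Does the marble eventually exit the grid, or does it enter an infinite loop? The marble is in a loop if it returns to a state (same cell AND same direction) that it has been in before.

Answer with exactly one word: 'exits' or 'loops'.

Step 1: enter (0,2), '.' pass, move down to (1,2)
Step 2: enter (1,2), '.' pass, move down to (2,2)
Step 3: enter (2,2), '.' pass, move down to (3,2)
Step 4: enter (3,2), '.' pass, move down to (4,2)
Step 5: enter (4,2), '.' pass, move down to (5,2)
Step 6: enter (5,2), '.' pass, move down to (6,2)
Step 7: enter (6,2), '.' pass, move down to (7,2)
Step 8: enter (7,2), '.' pass, move down to (8,2)
Step 9: enter (8,2), '\' deflects down->right, move right to (8,3)
Step 10: enter (8,3), '.' pass, move right to (8,4)
Step 11: enter (8,4), '.' pass, move right to (8,5)
Step 12: enter (8,5), '.' pass, move right to (8,6)
Step 13: at (8,6) — EXIT via right edge, pos 8

Answer: exits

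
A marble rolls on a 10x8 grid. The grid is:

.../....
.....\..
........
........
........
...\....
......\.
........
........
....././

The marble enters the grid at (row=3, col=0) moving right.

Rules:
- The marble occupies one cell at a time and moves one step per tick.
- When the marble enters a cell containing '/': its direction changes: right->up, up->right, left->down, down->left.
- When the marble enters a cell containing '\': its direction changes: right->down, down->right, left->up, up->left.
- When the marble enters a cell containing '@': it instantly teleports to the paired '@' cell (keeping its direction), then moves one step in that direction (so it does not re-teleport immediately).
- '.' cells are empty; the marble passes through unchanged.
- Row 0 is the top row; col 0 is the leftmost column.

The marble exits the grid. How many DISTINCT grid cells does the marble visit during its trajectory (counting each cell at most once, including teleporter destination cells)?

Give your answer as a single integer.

Step 1: enter (3,0), '.' pass, move right to (3,1)
Step 2: enter (3,1), '.' pass, move right to (3,2)
Step 3: enter (3,2), '.' pass, move right to (3,3)
Step 4: enter (3,3), '.' pass, move right to (3,4)
Step 5: enter (3,4), '.' pass, move right to (3,5)
Step 6: enter (3,5), '.' pass, move right to (3,6)
Step 7: enter (3,6), '.' pass, move right to (3,7)
Step 8: enter (3,7), '.' pass, move right to (3,8)
Step 9: at (3,8) — EXIT via right edge, pos 3
Distinct cells visited: 8 (path length 8)

Answer: 8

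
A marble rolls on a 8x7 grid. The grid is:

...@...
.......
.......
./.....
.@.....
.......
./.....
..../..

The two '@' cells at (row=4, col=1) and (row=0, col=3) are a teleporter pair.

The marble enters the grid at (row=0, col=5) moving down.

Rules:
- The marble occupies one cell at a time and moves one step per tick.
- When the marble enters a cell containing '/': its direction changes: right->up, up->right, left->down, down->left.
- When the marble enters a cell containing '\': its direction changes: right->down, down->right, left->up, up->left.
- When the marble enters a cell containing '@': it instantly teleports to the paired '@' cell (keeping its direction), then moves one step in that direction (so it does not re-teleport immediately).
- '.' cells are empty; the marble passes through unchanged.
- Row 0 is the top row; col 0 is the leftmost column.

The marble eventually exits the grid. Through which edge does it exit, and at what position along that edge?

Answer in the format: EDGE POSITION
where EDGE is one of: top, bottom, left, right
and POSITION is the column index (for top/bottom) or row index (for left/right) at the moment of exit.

Step 1: enter (0,5), '.' pass, move down to (1,5)
Step 2: enter (1,5), '.' pass, move down to (2,5)
Step 3: enter (2,5), '.' pass, move down to (3,5)
Step 4: enter (3,5), '.' pass, move down to (4,5)
Step 5: enter (4,5), '.' pass, move down to (5,5)
Step 6: enter (5,5), '.' pass, move down to (6,5)
Step 7: enter (6,5), '.' pass, move down to (7,5)
Step 8: enter (7,5), '.' pass, move down to (8,5)
Step 9: at (8,5) — EXIT via bottom edge, pos 5

Answer: bottom 5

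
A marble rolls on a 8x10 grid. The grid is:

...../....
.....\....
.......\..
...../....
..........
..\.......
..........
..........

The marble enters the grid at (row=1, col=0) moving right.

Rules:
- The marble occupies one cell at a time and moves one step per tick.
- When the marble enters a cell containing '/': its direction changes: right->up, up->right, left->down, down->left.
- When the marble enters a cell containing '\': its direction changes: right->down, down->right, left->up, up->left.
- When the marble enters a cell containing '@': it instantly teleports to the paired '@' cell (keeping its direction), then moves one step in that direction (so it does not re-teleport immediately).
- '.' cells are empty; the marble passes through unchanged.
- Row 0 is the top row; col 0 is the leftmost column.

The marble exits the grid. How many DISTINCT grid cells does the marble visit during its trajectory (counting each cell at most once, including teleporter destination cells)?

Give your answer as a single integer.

Answer: 13

Derivation:
Step 1: enter (1,0), '.' pass, move right to (1,1)
Step 2: enter (1,1), '.' pass, move right to (1,2)
Step 3: enter (1,2), '.' pass, move right to (1,3)
Step 4: enter (1,3), '.' pass, move right to (1,4)
Step 5: enter (1,4), '.' pass, move right to (1,5)
Step 6: enter (1,5), '\' deflects right->down, move down to (2,5)
Step 7: enter (2,5), '.' pass, move down to (3,5)
Step 8: enter (3,5), '/' deflects down->left, move left to (3,4)
Step 9: enter (3,4), '.' pass, move left to (3,3)
Step 10: enter (3,3), '.' pass, move left to (3,2)
Step 11: enter (3,2), '.' pass, move left to (3,1)
Step 12: enter (3,1), '.' pass, move left to (3,0)
Step 13: enter (3,0), '.' pass, move left to (3,-1)
Step 14: at (3,-1) — EXIT via left edge, pos 3
Distinct cells visited: 13 (path length 13)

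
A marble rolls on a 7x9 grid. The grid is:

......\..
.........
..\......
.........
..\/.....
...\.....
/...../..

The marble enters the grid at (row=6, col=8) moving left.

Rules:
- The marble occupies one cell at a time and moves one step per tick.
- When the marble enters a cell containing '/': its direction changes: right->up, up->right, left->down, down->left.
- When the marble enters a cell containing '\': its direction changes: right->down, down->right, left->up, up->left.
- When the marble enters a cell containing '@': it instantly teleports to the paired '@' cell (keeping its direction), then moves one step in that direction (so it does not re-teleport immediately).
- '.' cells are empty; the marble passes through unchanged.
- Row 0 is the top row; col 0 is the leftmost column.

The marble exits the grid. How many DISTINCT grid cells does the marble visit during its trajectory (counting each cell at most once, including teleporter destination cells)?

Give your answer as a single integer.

Step 1: enter (6,8), '.' pass, move left to (6,7)
Step 2: enter (6,7), '.' pass, move left to (6,6)
Step 3: enter (6,6), '/' deflects left->down, move down to (7,6)
Step 4: at (7,6) — EXIT via bottom edge, pos 6
Distinct cells visited: 3 (path length 3)

Answer: 3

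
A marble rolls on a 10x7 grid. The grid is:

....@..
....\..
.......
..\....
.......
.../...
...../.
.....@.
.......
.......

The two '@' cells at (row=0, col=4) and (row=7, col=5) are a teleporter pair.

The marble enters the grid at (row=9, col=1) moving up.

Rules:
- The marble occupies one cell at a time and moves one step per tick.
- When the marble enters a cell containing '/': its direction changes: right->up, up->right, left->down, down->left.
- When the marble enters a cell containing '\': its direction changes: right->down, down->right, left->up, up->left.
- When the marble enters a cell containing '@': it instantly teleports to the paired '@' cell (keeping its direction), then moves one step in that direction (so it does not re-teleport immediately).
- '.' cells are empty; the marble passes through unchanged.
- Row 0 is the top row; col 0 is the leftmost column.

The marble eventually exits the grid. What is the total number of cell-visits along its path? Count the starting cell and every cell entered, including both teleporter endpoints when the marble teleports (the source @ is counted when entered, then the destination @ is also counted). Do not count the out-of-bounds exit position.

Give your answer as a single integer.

Answer: 10

Derivation:
Step 1: enter (9,1), '.' pass, move up to (8,1)
Step 2: enter (8,1), '.' pass, move up to (7,1)
Step 3: enter (7,1), '.' pass, move up to (6,1)
Step 4: enter (6,1), '.' pass, move up to (5,1)
Step 5: enter (5,1), '.' pass, move up to (4,1)
Step 6: enter (4,1), '.' pass, move up to (3,1)
Step 7: enter (3,1), '.' pass, move up to (2,1)
Step 8: enter (2,1), '.' pass, move up to (1,1)
Step 9: enter (1,1), '.' pass, move up to (0,1)
Step 10: enter (0,1), '.' pass, move up to (-1,1)
Step 11: at (-1,1) — EXIT via top edge, pos 1
Path length (cell visits): 10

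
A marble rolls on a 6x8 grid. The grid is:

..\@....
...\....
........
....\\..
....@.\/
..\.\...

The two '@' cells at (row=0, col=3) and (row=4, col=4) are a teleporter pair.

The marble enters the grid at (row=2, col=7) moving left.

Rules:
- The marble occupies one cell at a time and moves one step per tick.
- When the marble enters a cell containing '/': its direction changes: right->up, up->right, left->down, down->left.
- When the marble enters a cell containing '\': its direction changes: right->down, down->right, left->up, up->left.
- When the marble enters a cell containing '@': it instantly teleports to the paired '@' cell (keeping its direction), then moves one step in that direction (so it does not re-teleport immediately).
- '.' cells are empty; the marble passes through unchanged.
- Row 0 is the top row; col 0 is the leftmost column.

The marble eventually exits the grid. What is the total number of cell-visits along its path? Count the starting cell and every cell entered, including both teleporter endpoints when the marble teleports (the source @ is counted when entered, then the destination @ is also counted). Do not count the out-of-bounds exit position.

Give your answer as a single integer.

Answer: 8

Derivation:
Step 1: enter (2,7), '.' pass, move left to (2,6)
Step 2: enter (2,6), '.' pass, move left to (2,5)
Step 3: enter (2,5), '.' pass, move left to (2,4)
Step 4: enter (2,4), '.' pass, move left to (2,3)
Step 5: enter (2,3), '.' pass, move left to (2,2)
Step 6: enter (2,2), '.' pass, move left to (2,1)
Step 7: enter (2,1), '.' pass, move left to (2,0)
Step 8: enter (2,0), '.' pass, move left to (2,-1)
Step 9: at (2,-1) — EXIT via left edge, pos 2
Path length (cell visits): 8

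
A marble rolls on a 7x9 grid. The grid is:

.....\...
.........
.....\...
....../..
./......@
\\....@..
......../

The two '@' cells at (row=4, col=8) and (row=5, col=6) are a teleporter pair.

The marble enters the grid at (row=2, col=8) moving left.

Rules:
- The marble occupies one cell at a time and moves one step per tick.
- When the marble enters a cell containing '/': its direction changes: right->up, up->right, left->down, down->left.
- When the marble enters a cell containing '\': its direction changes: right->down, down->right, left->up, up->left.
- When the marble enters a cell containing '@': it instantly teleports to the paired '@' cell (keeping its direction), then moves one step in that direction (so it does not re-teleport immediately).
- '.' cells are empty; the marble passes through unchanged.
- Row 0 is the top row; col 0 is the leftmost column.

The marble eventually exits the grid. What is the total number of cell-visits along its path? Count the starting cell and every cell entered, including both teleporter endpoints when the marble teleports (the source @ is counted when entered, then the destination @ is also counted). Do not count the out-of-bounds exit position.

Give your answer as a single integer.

Answer: 11

Derivation:
Step 1: enter (2,8), '.' pass, move left to (2,7)
Step 2: enter (2,7), '.' pass, move left to (2,6)
Step 3: enter (2,6), '.' pass, move left to (2,5)
Step 4: enter (2,5), '\' deflects left->up, move up to (1,5)
Step 5: enter (1,5), '.' pass, move up to (0,5)
Step 6: enter (0,5), '\' deflects up->left, move left to (0,4)
Step 7: enter (0,4), '.' pass, move left to (0,3)
Step 8: enter (0,3), '.' pass, move left to (0,2)
Step 9: enter (0,2), '.' pass, move left to (0,1)
Step 10: enter (0,1), '.' pass, move left to (0,0)
Step 11: enter (0,0), '.' pass, move left to (0,-1)
Step 12: at (0,-1) — EXIT via left edge, pos 0
Path length (cell visits): 11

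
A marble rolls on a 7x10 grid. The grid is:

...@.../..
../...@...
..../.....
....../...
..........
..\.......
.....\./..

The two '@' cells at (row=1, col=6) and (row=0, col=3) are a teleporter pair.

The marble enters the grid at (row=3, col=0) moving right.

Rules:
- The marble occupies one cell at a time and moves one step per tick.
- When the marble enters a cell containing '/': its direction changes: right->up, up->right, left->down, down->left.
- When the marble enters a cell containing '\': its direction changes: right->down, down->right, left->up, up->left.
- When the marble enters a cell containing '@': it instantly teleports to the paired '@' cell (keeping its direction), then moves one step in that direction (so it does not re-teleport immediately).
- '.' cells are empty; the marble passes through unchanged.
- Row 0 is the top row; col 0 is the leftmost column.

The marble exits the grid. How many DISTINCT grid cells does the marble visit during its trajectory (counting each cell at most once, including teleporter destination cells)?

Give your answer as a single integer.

Step 1: enter (3,0), '.' pass, move right to (3,1)
Step 2: enter (3,1), '.' pass, move right to (3,2)
Step 3: enter (3,2), '.' pass, move right to (3,3)
Step 4: enter (3,3), '.' pass, move right to (3,4)
Step 5: enter (3,4), '.' pass, move right to (3,5)
Step 6: enter (3,5), '.' pass, move right to (3,6)
Step 7: enter (3,6), '/' deflects right->up, move up to (2,6)
Step 8: enter (2,6), '.' pass, move up to (1,6)
Step 9: enter (1,6), '@' teleport (1,6)->(0,3), also enter (0,3), move up to (-1,3)
Step 10: at (-1,3) — EXIT via top edge, pos 3
Distinct cells visited: 10 (path length 10)

Answer: 10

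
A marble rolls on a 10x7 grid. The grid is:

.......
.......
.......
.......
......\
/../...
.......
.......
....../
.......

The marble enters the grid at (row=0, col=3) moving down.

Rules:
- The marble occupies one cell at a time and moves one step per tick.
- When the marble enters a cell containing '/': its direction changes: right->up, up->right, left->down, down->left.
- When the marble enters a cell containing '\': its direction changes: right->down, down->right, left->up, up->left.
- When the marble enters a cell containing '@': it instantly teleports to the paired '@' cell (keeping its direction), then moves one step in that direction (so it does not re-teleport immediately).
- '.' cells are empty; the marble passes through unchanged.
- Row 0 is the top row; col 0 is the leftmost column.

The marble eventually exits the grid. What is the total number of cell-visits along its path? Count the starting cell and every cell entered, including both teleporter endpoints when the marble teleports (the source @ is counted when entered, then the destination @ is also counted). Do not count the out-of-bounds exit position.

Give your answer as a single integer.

Answer: 13

Derivation:
Step 1: enter (0,3), '.' pass, move down to (1,3)
Step 2: enter (1,3), '.' pass, move down to (2,3)
Step 3: enter (2,3), '.' pass, move down to (3,3)
Step 4: enter (3,3), '.' pass, move down to (4,3)
Step 5: enter (4,3), '.' pass, move down to (5,3)
Step 6: enter (5,3), '/' deflects down->left, move left to (5,2)
Step 7: enter (5,2), '.' pass, move left to (5,1)
Step 8: enter (5,1), '.' pass, move left to (5,0)
Step 9: enter (5,0), '/' deflects left->down, move down to (6,0)
Step 10: enter (6,0), '.' pass, move down to (7,0)
Step 11: enter (7,0), '.' pass, move down to (8,0)
Step 12: enter (8,0), '.' pass, move down to (9,0)
Step 13: enter (9,0), '.' pass, move down to (10,0)
Step 14: at (10,0) — EXIT via bottom edge, pos 0
Path length (cell visits): 13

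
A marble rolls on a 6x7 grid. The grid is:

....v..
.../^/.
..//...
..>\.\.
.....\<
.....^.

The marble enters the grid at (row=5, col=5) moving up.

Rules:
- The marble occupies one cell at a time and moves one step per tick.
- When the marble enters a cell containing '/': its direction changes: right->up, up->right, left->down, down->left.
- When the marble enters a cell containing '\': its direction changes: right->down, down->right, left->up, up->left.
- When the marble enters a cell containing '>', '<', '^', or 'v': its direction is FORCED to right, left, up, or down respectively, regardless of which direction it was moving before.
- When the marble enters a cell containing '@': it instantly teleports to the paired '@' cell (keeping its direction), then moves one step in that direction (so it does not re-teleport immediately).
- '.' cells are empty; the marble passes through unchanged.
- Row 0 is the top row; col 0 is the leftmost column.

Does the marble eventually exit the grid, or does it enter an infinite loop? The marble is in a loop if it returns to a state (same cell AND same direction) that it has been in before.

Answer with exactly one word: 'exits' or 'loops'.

Step 1: enter (5,5), '^' forces up->up, move up to (4,5)
Step 2: enter (4,5), '\' deflects up->left, move left to (4,4)
Step 3: enter (4,4), '.' pass, move left to (4,3)
Step 4: enter (4,3), '.' pass, move left to (4,2)
Step 5: enter (4,2), '.' pass, move left to (4,1)
Step 6: enter (4,1), '.' pass, move left to (4,0)
Step 7: enter (4,0), '.' pass, move left to (4,-1)
Step 8: at (4,-1) — EXIT via left edge, pos 4

Answer: exits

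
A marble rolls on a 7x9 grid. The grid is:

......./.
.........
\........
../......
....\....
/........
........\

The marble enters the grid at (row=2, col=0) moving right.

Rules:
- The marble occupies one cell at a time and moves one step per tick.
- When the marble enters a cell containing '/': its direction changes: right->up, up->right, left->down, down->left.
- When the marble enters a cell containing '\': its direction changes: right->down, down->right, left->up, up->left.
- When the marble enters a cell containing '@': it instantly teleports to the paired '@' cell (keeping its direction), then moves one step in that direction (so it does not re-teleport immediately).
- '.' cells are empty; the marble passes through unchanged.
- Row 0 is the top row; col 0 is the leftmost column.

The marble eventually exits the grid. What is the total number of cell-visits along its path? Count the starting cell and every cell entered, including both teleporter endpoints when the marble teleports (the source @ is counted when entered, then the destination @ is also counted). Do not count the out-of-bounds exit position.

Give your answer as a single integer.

Answer: 4

Derivation:
Step 1: enter (2,0), '\' deflects right->down, move down to (3,0)
Step 2: enter (3,0), '.' pass, move down to (4,0)
Step 3: enter (4,0), '.' pass, move down to (5,0)
Step 4: enter (5,0), '/' deflects down->left, move left to (5,-1)
Step 5: at (5,-1) — EXIT via left edge, pos 5
Path length (cell visits): 4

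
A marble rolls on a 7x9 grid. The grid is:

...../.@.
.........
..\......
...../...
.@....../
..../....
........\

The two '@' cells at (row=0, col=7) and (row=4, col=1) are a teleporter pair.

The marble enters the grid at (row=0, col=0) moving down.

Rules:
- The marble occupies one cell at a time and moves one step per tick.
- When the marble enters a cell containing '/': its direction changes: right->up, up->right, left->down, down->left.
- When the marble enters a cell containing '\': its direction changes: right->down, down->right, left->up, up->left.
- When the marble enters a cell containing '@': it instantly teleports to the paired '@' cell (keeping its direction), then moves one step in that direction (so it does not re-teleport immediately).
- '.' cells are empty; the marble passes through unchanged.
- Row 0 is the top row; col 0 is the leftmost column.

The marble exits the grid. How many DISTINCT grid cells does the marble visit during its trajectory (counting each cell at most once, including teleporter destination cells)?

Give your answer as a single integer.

Answer: 7

Derivation:
Step 1: enter (0,0), '.' pass, move down to (1,0)
Step 2: enter (1,0), '.' pass, move down to (2,0)
Step 3: enter (2,0), '.' pass, move down to (3,0)
Step 4: enter (3,0), '.' pass, move down to (4,0)
Step 5: enter (4,0), '.' pass, move down to (5,0)
Step 6: enter (5,0), '.' pass, move down to (6,0)
Step 7: enter (6,0), '.' pass, move down to (7,0)
Step 8: at (7,0) — EXIT via bottom edge, pos 0
Distinct cells visited: 7 (path length 7)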